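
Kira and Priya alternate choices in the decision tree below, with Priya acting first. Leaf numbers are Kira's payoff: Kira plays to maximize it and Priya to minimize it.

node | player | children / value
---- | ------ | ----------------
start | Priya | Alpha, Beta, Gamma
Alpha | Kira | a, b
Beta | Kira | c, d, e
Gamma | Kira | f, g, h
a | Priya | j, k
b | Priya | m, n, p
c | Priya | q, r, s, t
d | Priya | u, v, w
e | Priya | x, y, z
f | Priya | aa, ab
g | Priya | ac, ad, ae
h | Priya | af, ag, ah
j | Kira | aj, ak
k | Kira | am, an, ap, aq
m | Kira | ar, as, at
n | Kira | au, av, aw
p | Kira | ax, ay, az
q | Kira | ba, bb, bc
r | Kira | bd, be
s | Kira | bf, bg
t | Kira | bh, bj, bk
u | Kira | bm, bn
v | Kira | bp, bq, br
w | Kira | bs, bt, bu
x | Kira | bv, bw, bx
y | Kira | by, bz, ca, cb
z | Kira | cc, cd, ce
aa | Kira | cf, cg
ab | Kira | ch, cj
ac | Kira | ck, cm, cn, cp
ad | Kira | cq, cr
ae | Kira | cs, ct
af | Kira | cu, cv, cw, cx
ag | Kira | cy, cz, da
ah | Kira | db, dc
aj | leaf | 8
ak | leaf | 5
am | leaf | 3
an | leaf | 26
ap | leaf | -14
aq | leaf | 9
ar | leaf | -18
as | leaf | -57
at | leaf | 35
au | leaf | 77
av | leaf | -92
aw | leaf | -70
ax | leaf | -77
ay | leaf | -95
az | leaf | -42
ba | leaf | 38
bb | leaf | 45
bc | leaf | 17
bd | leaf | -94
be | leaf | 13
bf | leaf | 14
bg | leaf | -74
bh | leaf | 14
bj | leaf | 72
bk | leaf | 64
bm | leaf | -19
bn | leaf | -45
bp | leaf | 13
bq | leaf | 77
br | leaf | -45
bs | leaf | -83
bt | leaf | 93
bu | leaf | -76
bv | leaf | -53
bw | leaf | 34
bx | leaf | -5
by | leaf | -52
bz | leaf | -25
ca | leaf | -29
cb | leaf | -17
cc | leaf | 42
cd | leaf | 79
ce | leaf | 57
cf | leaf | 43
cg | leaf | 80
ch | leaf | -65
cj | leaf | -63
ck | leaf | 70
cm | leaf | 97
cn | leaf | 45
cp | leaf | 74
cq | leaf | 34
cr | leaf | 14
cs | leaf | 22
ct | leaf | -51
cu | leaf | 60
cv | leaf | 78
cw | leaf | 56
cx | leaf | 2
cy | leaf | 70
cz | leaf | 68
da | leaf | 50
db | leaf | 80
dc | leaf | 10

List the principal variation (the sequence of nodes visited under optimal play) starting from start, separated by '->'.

j (Kira): max(8, 5) = 8
k (Kira): max(3, 26, -14, 9) = 26
a (Priya): min(8, 26) = 8
m (Kira): max(-18, -57, 35) = 35
n (Kira): max(77, -92, -70) = 77
p (Kira): max(-77, -95, -42) = -42
b (Priya): min(35, 77, -42) = -42
Alpha (Kira): max(8, -42) = 8
q (Kira): max(38, 45, 17) = 45
r (Kira): max(-94, 13) = 13
s (Kira): max(14, -74) = 14
t (Kira): max(14, 72, 64) = 72
c (Priya): min(45, 13, 14, 72) = 13
u (Kira): max(-19, -45) = -19
v (Kira): max(13, 77, -45) = 77
w (Kira): max(-83, 93, -76) = 93
d (Priya): min(-19, 77, 93) = -19
x (Kira): max(-53, 34, -5) = 34
y (Kira): max(-52, -25, -29, -17) = -17
z (Kira): max(42, 79, 57) = 79
e (Priya): min(34, -17, 79) = -17
Beta (Kira): max(13, -19, -17) = 13
aa (Kira): max(43, 80) = 80
ab (Kira): max(-65, -63) = -63
f (Priya): min(80, -63) = -63
ac (Kira): max(70, 97, 45, 74) = 97
ad (Kira): max(34, 14) = 34
ae (Kira): max(22, -51) = 22
g (Priya): min(97, 34, 22) = 22
af (Kira): max(60, 78, 56, 2) = 78
ag (Kira): max(70, 68, 50) = 70
ah (Kira): max(80, 10) = 80
h (Priya): min(78, 70, 80) = 70
Gamma (Kira): max(-63, 22, 70) = 70
start (Priya): min(8, 13, 70) = 8
At start, Priya picks Alpha (lowest: 8).
At Alpha, Kira picks a (highest: 8).
At a, Priya picks j (lowest: 8).
At j, Kira picks aj (highest: 8).
Terminal value 8.

start -> Alpha -> a -> j -> aj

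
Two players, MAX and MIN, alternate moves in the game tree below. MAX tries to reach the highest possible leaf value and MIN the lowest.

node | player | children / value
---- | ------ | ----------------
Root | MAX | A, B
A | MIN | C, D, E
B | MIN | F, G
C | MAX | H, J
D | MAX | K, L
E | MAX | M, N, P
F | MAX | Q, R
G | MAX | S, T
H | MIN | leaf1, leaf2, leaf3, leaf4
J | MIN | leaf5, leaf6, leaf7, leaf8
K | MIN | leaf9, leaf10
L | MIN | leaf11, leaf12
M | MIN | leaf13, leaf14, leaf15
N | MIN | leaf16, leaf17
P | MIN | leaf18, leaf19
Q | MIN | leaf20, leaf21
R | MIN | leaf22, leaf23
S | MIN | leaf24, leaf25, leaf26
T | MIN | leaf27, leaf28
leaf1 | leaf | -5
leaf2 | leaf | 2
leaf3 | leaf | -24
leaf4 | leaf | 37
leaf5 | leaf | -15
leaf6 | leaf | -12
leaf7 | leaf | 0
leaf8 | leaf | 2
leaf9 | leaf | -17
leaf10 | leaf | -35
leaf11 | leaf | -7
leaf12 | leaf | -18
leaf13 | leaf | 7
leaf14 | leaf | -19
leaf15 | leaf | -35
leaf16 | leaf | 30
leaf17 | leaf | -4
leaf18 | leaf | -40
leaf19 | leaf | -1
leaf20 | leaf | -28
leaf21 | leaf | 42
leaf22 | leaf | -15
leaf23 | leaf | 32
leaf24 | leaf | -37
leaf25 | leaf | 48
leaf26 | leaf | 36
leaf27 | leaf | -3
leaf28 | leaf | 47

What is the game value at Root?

H (MIN): min(-5, 2, -24, 37) = -24
J (MIN): min(-15, -12, 0, 2) = -15
C (MAX): max(-24, -15) = -15
K (MIN): min(-17, -35) = -35
L (MIN): min(-7, -18) = -18
D (MAX): max(-35, -18) = -18
M (MIN): min(7, -19, -35) = -35
N (MIN): min(30, -4) = -4
P (MIN): min(-40, -1) = -40
E (MAX): max(-35, -4, -40) = -4
A (MIN): min(-15, -18, -4) = -18
Q (MIN): min(-28, 42) = -28
R (MIN): min(-15, 32) = -15
F (MAX): max(-28, -15) = -15
S (MIN): min(-37, 48, 36) = -37
T (MIN): min(-3, 47) = -3
G (MAX): max(-37, -3) = -3
B (MIN): min(-15, -3) = -15
Root (MAX): max(-18, -15) = -15

-15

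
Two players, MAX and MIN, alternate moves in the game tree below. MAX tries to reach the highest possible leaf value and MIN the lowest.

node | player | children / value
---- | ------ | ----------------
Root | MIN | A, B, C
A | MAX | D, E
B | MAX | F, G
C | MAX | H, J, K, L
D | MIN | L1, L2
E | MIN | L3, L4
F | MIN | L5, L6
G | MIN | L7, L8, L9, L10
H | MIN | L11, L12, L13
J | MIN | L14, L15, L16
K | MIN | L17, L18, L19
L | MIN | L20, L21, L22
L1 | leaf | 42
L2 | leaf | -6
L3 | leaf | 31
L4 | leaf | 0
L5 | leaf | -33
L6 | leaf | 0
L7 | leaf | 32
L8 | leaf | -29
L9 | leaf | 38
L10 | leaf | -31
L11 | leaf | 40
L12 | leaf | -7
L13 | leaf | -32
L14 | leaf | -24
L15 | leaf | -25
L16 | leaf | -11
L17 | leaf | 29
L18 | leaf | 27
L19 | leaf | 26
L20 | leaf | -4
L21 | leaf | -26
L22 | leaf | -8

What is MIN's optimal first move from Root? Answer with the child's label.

D (MIN): min(42, -6) = -6
E (MIN): min(31, 0) = 0
A (MAX): max(-6, 0) = 0
F (MIN): min(-33, 0) = -33
G (MIN): min(32, -29, 38, -31) = -31
B (MAX): max(-33, -31) = -31
H (MIN): min(40, -7, -32) = -32
J (MIN): min(-24, -25, -11) = -25
K (MIN): min(29, 27, 26) = 26
L (MIN): min(-4, -26, -8) = -26
C (MAX): max(-32, -25, 26, -26) = 26
Root (MIN): min(0, -31, 26) = -31
MIN at Root wants the lowest of {A=0, B=-31, C=26}, so chooses B.

B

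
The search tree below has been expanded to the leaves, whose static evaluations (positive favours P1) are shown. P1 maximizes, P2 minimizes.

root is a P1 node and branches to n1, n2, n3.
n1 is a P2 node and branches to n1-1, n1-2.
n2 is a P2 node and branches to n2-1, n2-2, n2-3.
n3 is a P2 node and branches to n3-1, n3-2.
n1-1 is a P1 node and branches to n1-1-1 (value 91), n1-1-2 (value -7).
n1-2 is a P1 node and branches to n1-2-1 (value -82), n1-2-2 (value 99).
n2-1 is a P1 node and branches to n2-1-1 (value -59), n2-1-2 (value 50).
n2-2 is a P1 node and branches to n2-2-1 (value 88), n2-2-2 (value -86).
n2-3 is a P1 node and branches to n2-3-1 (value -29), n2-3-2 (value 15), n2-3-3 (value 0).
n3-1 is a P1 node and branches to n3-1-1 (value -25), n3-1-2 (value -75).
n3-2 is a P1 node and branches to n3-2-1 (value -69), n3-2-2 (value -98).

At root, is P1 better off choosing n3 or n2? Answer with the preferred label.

n2

n3-1 (P1): max(-25, -75) = -25
n3-2 (P1): max(-69, -98) = -69
n3 (P2): min(-25, -69) = -69
n2-1 (P1): max(-59, 50) = 50
n2-2 (P1): max(88, -86) = 88
n2-3 (P1): max(-29, 15, 0) = 15
n2 (P2): min(50, 88, 15) = 15
P1 prefers the higher value; n3=-69, n2=15. n2 is better since 15 > -69.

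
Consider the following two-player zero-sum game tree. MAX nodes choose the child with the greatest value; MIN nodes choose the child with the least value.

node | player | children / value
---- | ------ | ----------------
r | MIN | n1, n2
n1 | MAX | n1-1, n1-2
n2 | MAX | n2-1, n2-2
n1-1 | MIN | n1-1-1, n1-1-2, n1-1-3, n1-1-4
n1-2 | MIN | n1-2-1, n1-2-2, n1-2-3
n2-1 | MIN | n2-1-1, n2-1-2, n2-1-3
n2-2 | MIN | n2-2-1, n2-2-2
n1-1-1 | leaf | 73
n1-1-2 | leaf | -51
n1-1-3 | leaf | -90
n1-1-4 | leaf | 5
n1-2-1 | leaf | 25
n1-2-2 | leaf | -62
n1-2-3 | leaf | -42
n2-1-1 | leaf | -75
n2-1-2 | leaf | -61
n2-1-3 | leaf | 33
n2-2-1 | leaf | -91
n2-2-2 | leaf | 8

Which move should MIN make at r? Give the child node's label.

n1-1 (MIN): min(73, -51, -90, 5) = -90
n1-2 (MIN): min(25, -62, -42) = -62
n1 (MAX): max(-90, -62) = -62
n2-1 (MIN): min(-75, -61, 33) = -75
n2-2 (MIN): min(-91, 8) = -91
n2 (MAX): max(-75, -91) = -75
r (MIN): min(-62, -75) = -75
MIN at r wants the lowest of {n1=-62, n2=-75}, so chooses n2.

n2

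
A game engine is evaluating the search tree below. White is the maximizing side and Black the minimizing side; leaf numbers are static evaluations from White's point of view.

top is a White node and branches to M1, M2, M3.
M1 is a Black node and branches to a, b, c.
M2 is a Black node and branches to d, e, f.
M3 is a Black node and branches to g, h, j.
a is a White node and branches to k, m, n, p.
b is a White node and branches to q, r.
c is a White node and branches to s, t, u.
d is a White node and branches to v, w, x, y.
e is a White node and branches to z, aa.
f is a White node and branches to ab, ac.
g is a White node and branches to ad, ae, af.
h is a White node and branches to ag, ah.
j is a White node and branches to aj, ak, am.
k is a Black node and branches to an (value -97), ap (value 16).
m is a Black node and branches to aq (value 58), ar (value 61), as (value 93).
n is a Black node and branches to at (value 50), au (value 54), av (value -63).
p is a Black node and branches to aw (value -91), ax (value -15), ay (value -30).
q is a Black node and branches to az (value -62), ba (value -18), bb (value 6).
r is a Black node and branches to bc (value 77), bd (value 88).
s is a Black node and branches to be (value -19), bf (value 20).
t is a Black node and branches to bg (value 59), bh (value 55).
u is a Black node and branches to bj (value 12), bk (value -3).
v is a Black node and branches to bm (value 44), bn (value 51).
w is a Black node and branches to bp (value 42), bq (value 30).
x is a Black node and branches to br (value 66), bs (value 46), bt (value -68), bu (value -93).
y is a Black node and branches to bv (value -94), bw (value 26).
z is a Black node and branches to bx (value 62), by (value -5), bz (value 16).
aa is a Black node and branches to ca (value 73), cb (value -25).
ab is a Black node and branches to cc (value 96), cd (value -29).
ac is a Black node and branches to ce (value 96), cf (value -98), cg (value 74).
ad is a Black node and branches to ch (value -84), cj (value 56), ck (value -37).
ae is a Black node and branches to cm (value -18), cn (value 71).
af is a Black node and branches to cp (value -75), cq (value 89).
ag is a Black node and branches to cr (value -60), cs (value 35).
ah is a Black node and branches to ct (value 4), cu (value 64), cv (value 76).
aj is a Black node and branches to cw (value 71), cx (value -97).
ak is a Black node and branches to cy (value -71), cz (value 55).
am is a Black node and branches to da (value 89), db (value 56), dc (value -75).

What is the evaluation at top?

k (Black): min(-97, 16) = -97
m (Black): min(58, 61, 93) = 58
n (Black): min(50, 54, -63) = -63
p (Black): min(-91, -15, -30) = -91
a (White): max(-97, 58, -63, -91) = 58
q (Black): min(-62, -18, 6) = -62
r (Black): min(77, 88) = 77
b (White): max(-62, 77) = 77
s (Black): min(-19, 20) = -19
t (Black): min(59, 55) = 55
u (Black): min(12, -3) = -3
c (White): max(-19, 55, -3) = 55
M1 (Black): min(58, 77, 55) = 55
v (Black): min(44, 51) = 44
w (Black): min(42, 30) = 30
x (Black): min(66, 46, -68, -93) = -93
y (Black): min(-94, 26) = -94
d (White): max(44, 30, -93, -94) = 44
z (Black): min(62, -5, 16) = -5
aa (Black): min(73, -25) = -25
e (White): max(-5, -25) = -5
ab (Black): min(96, -29) = -29
ac (Black): min(96, -98, 74) = -98
f (White): max(-29, -98) = -29
M2 (Black): min(44, -5, -29) = -29
ad (Black): min(-84, 56, -37) = -84
ae (Black): min(-18, 71) = -18
af (Black): min(-75, 89) = -75
g (White): max(-84, -18, -75) = -18
ag (Black): min(-60, 35) = -60
ah (Black): min(4, 64, 76) = 4
h (White): max(-60, 4) = 4
aj (Black): min(71, -97) = -97
ak (Black): min(-71, 55) = -71
am (Black): min(89, 56, -75) = -75
j (White): max(-97, -71, -75) = -71
M3 (Black): min(-18, 4, -71) = -71
top (White): max(55, -29, -71) = 55

55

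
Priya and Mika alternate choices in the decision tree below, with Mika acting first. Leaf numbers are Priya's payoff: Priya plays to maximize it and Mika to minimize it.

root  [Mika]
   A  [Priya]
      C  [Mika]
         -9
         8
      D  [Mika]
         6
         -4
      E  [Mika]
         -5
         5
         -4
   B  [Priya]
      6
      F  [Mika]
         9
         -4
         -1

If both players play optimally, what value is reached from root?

-4

C (Mika): min(-9, 8) = -9
D (Mika): min(6, -4) = -4
E (Mika): min(-5, 5, -4) = -5
A (Priya): max(-9, -4, -5) = -4
F (Mika): min(9, -4, -1) = -4
B (Priya): max(6, -4) = 6
root (Mika): min(-4, 6) = -4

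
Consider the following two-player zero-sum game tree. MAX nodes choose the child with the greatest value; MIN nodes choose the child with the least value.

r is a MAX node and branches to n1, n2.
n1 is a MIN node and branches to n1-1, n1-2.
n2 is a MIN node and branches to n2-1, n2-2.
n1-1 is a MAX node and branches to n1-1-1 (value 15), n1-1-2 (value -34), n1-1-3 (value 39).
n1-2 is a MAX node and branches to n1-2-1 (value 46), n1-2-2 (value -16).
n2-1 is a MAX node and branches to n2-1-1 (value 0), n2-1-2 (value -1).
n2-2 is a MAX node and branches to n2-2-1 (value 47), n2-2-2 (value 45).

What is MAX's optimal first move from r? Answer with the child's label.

n1

n1-1 (MAX): max(15, -34, 39) = 39
n1-2 (MAX): max(46, -16) = 46
n1 (MIN): min(39, 46) = 39
n2-1 (MAX): max(0, -1) = 0
n2-2 (MAX): max(47, 45) = 47
n2 (MIN): min(0, 47) = 0
r (MAX): max(39, 0) = 39
MAX at r wants the highest of {n1=39, n2=0}, so chooses n1.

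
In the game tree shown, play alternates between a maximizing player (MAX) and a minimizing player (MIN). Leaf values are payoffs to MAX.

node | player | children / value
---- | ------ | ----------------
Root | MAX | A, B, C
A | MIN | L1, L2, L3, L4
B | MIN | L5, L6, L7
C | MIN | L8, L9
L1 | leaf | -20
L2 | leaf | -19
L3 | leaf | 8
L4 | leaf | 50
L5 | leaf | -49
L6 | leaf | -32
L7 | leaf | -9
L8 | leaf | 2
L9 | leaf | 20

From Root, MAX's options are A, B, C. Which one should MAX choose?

C

A (MIN): min(-20, -19, 8, 50) = -20
B (MIN): min(-49, -32, -9) = -49
C (MIN): min(2, 20) = 2
Root (MAX): max(-20, -49, 2) = 2
MAX at Root wants the highest of {A=-20, B=-49, C=2}, so chooses C.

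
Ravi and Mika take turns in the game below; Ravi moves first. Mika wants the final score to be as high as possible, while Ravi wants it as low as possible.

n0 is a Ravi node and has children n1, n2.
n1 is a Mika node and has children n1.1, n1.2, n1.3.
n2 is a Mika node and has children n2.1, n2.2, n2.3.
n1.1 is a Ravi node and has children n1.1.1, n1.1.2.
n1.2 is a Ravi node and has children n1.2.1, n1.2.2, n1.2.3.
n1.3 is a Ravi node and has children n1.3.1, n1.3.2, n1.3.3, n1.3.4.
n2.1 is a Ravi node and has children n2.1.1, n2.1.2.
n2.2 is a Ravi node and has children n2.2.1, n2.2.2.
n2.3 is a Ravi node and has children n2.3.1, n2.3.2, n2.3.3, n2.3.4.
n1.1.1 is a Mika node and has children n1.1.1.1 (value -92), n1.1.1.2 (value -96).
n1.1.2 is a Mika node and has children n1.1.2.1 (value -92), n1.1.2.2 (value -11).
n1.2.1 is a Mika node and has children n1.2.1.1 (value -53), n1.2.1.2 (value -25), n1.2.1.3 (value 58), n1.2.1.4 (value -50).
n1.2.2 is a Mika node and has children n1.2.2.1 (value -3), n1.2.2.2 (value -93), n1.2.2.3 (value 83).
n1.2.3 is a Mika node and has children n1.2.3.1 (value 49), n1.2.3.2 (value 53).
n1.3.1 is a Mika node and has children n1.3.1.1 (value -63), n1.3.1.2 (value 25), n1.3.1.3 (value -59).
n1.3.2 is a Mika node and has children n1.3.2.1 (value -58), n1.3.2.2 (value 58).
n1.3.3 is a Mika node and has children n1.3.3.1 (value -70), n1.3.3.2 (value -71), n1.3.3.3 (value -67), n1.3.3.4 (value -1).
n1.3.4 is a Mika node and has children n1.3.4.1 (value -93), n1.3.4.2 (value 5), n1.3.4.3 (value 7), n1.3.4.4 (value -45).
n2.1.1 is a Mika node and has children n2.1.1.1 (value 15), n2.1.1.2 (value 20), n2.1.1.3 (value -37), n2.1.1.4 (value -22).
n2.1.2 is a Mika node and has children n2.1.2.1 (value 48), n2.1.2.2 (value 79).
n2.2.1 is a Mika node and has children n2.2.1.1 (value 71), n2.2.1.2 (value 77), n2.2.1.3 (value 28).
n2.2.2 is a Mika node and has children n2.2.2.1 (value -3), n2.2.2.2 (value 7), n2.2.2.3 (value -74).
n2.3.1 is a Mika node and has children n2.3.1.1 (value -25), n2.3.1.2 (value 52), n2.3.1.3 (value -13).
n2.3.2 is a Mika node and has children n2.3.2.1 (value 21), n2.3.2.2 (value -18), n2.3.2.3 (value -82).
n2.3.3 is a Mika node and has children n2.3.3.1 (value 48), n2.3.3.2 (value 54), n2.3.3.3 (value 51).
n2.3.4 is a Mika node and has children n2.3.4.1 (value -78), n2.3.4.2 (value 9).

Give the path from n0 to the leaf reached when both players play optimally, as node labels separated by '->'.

n1.1.1 (Mika): max(-92, -96) = -92
n1.1.2 (Mika): max(-92, -11) = -11
n1.1 (Ravi): min(-92, -11) = -92
n1.2.1 (Mika): max(-53, -25, 58, -50) = 58
n1.2.2 (Mika): max(-3, -93, 83) = 83
n1.2.3 (Mika): max(49, 53) = 53
n1.2 (Ravi): min(58, 83, 53) = 53
n1.3.1 (Mika): max(-63, 25, -59) = 25
n1.3.2 (Mika): max(-58, 58) = 58
n1.3.3 (Mika): max(-70, -71, -67, -1) = -1
n1.3.4 (Mika): max(-93, 5, 7, -45) = 7
n1.3 (Ravi): min(25, 58, -1, 7) = -1
n1 (Mika): max(-92, 53, -1) = 53
n2.1.1 (Mika): max(15, 20, -37, -22) = 20
n2.1.2 (Mika): max(48, 79) = 79
n2.1 (Ravi): min(20, 79) = 20
n2.2.1 (Mika): max(71, 77, 28) = 77
n2.2.2 (Mika): max(-3, 7, -74) = 7
n2.2 (Ravi): min(77, 7) = 7
n2.3.1 (Mika): max(-25, 52, -13) = 52
n2.3.2 (Mika): max(21, -18, -82) = 21
n2.3.3 (Mika): max(48, 54, 51) = 54
n2.3.4 (Mika): max(-78, 9) = 9
n2.3 (Ravi): min(52, 21, 54, 9) = 9
n2 (Mika): max(20, 7, 9) = 20
n0 (Ravi): min(53, 20) = 20
At n0, Ravi picks n2 (lowest: 20).
At n2, Mika picks n2.1 (highest: 20).
At n2.1, Ravi picks n2.1.1 (lowest: 20).
At n2.1.1, Mika picks n2.1.1.2 (highest: 20).
Terminal value 20.

n0 -> n2 -> n2.1 -> n2.1.1 -> n2.1.1.2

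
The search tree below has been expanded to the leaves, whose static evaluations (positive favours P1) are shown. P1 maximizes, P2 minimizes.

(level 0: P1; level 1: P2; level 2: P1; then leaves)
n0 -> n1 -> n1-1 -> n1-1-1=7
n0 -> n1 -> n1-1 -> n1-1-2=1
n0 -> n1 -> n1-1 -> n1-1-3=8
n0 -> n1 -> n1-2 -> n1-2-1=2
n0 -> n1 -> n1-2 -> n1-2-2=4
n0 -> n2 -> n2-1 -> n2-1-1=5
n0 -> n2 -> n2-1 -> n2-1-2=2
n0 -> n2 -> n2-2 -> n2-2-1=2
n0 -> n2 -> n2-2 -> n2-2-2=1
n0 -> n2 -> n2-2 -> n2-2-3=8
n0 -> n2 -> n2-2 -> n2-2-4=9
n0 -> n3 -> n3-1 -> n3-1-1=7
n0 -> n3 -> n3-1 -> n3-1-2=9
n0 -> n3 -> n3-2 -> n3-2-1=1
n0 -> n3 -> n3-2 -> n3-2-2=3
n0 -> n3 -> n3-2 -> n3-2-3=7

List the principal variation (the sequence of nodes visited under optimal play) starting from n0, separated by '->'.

n1-1 (P1): max(7, 1, 8) = 8
n1-2 (P1): max(2, 4) = 4
n1 (P2): min(8, 4) = 4
n2-1 (P1): max(5, 2) = 5
n2-2 (P1): max(2, 1, 8, 9) = 9
n2 (P2): min(5, 9) = 5
n3-1 (P1): max(7, 9) = 9
n3-2 (P1): max(1, 3, 7) = 7
n3 (P2): min(9, 7) = 7
n0 (P1): max(4, 5, 7) = 7
At n0, P1 picks n3 (highest: 7).
At n3, P2 picks n3-2 (lowest: 7).
At n3-2, P1 picks n3-2-3 (highest: 7).
Terminal value 7.

n0 -> n3 -> n3-2 -> n3-2-3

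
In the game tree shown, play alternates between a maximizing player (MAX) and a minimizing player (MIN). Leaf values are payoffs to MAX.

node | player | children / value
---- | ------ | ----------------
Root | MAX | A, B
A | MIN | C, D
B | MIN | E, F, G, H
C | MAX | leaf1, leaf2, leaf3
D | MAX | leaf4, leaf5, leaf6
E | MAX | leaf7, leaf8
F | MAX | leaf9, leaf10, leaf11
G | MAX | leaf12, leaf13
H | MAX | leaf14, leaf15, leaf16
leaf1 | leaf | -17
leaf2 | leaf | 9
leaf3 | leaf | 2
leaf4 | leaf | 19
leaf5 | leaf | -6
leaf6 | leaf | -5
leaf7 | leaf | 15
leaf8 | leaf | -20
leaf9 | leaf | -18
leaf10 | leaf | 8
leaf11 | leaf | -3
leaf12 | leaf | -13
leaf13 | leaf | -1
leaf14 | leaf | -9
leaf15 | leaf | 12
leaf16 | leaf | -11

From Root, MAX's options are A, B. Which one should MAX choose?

A

C (MAX): max(-17, 9, 2) = 9
D (MAX): max(19, -6, -5) = 19
A (MIN): min(9, 19) = 9
E (MAX): max(15, -20) = 15
F (MAX): max(-18, 8, -3) = 8
G (MAX): max(-13, -1) = -1
H (MAX): max(-9, 12, -11) = 12
B (MIN): min(15, 8, -1, 12) = -1
Root (MAX): max(9, -1) = 9
MAX at Root wants the highest of {A=9, B=-1}, so chooses A.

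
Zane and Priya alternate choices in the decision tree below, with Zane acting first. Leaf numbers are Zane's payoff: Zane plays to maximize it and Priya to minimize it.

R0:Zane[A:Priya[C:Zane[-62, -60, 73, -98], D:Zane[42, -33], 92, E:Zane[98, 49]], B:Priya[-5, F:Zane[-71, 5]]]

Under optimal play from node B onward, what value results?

-5

F (Zane): max(-71, 5) = 5
B (Priya): min(-5, 5) = -5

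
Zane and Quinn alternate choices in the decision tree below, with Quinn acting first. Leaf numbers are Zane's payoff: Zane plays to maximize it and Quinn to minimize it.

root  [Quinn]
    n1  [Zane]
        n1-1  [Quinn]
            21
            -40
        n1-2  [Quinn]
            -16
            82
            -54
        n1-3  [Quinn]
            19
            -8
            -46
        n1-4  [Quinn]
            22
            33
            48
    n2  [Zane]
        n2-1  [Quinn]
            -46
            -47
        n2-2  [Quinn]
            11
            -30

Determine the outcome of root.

-30

n1-1 (Quinn): min(21, -40) = -40
n1-2 (Quinn): min(-16, 82, -54) = -54
n1-3 (Quinn): min(19, -8, -46) = -46
n1-4 (Quinn): min(22, 33, 48) = 22
n1 (Zane): max(-40, -54, -46, 22) = 22
n2-1 (Quinn): min(-46, -47) = -47
n2-2 (Quinn): min(11, -30) = -30
n2 (Zane): max(-47, -30) = -30
root (Quinn): min(22, -30) = -30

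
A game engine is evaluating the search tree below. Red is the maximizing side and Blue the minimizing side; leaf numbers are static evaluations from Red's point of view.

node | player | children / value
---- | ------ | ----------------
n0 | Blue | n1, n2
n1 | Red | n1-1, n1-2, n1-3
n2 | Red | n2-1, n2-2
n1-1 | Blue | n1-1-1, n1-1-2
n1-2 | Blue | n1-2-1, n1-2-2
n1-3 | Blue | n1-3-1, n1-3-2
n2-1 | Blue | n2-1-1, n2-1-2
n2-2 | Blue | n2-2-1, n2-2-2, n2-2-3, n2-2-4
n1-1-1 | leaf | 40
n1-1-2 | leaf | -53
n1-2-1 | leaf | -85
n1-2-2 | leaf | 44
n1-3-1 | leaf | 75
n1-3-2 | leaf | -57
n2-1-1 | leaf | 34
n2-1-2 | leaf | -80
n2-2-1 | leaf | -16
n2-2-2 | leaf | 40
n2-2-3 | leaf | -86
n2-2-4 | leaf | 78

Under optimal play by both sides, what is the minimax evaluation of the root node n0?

-80

n1-1 (Blue): min(40, -53) = -53
n1-2 (Blue): min(-85, 44) = -85
n1-3 (Blue): min(75, -57) = -57
n1 (Red): max(-53, -85, -57) = -53
n2-1 (Blue): min(34, -80) = -80
n2-2 (Blue): min(-16, 40, -86, 78) = -86
n2 (Red): max(-80, -86) = -80
n0 (Blue): min(-53, -80) = -80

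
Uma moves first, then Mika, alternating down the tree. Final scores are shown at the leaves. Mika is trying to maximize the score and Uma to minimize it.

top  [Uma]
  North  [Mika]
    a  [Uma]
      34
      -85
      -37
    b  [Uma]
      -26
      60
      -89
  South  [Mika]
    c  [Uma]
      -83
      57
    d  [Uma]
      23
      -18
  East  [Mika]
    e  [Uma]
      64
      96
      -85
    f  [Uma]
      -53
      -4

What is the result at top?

a (Uma): min(34, -85, -37) = -85
b (Uma): min(-26, 60, -89) = -89
North (Mika): max(-85, -89) = -85
c (Uma): min(-83, 57) = -83
d (Uma): min(23, -18) = -18
South (Mika): max(-83, -18) = -18
e (Uma): min(64, 96, -85) = -85
f (Uma): min(-53, -4) = -53
East (Mika): max(-85, -53) = -53
top (Uma): min(-85, -18, -53) = -85

-85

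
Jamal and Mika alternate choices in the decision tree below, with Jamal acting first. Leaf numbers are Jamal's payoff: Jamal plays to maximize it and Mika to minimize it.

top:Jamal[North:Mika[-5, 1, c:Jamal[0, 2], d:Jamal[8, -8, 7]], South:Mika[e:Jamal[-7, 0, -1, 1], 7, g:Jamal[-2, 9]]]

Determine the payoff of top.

1

c (Jamal): max(0, 2) = 2
d (Jamal): max(8, -8, 7) = 8
North (Mika): min(-5, 1, 2, 8) = -5
e (Jamal): max(-7, 0, -1, 1) = 1
g (Jamal): max(-2, 9) = 9
South (Mika): min(1, 7, 9) = 1
top (Jamal): max(-5, 1) = 1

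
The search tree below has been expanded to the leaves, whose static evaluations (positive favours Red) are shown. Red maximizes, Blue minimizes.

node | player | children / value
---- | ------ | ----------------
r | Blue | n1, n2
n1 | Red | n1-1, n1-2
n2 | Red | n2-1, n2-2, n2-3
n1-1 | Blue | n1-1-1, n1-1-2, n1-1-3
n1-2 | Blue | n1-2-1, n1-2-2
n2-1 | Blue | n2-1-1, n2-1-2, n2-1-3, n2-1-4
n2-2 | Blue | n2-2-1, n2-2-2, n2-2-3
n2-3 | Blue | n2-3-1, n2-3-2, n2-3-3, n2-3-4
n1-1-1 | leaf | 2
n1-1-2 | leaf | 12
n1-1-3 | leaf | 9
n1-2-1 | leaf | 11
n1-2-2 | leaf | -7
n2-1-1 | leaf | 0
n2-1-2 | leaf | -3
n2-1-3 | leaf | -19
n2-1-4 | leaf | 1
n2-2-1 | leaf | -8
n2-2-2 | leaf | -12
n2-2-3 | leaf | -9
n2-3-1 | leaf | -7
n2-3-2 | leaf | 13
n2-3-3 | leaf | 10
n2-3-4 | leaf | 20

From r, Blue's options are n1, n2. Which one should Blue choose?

n2

n1-1 (Blue): min(2, 12, 9) = 2
n1-2 (Blue): min(11, -7) = -7
n1 (Red): max(2, -7) = 2
n2-1 (Blue): min(0, -3, -19, 1) = -19
n2-2 (Blue): min(-8, -12, -9) = -12
n2-3 (Blue): min(-7, 13, 10, 20) = -7
n2 (Red): max(-19, -12, -7) = -7
r (Blue): min(2, -7) = -7
Blue at r wants the lowest of {n1=2, n2=-7}, so chooses n2.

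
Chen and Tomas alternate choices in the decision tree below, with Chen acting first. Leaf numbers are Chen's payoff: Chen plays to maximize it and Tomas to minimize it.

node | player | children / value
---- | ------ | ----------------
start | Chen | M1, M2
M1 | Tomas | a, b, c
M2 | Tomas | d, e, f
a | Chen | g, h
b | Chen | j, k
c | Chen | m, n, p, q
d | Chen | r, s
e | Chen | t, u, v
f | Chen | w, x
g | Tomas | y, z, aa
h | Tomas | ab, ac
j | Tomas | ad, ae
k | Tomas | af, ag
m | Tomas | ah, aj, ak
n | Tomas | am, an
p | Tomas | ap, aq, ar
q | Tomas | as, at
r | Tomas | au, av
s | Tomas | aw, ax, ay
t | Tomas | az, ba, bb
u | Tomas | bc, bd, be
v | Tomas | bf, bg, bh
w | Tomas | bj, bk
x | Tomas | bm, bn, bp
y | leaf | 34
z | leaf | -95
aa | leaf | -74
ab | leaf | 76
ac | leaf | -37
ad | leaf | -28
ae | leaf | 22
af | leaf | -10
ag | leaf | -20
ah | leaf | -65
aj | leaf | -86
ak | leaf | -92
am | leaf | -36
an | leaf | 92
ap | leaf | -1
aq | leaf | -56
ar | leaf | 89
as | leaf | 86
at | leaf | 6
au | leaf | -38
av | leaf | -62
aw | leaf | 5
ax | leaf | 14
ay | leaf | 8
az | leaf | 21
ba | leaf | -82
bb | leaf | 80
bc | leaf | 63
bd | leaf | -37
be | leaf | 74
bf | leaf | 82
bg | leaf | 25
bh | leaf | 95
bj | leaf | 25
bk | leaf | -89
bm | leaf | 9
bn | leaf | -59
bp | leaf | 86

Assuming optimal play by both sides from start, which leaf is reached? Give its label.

g (Tomas): min(34, -95, -74) = -95
h (Tomas): min(76, -37) = -37
a (Chen): max(-95, -37) = -37
j (Tomas): min(-28, 22) = -28
k (Tomas): min(-10, -20) = -20
b (Chen): max(-28, -20) = -20
m (Tomas): min(-65, -86, -92) = -92
n (Tomas): min(-36, 92) = -36
p (Tomas): min(-1, -56, 89) = -56
q (Tomas): min(86, 6) = 6
c (Chen): max(-92, -36, -56, 6) = 6
M1 (Tomas): min(-37, -20, 6) = -37
r (Tomas): min(-38, -62) = -62
s (Tomas): min(5, 14, 8) = 5
d (Chen): max(-62, 5) = 5
t (Tomas): min(21, -82, 80) = -82
u (Tomas): min(63, -37, 74) = -37
v (Tomas): min(82, 25, 95) = 25
e (Chen): max(-82, -37, 25) = 25
w (Tomas): min(25, -89) = -89
x (Tomas): min(9, -59, 86) = -59
f (Chen): max(-89, -59) = -59
M2 (Tomas): min(5, 25, -59) = -59
start (Chen): max(-37, -59) = -37
At start, Chen picks M1 (highest: -37).
At M1, Tomas picks a (lowest: -37).
At a, Chen picks h (highest: -37).
At h, Tomas picks ac (lowest: -37).
Terminal value -37.

ac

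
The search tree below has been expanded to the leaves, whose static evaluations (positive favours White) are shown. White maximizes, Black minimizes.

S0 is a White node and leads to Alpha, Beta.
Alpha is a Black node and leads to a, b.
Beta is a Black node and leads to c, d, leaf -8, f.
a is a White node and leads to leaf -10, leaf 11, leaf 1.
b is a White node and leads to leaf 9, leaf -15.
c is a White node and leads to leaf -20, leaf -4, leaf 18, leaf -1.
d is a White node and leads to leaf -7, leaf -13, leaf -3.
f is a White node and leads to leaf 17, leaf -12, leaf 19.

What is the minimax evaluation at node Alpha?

a (White): max(-10, 11, 1) = 11
b (White): max(9, -15) = 9
Alpha (Black): min(11, 9) = 9

9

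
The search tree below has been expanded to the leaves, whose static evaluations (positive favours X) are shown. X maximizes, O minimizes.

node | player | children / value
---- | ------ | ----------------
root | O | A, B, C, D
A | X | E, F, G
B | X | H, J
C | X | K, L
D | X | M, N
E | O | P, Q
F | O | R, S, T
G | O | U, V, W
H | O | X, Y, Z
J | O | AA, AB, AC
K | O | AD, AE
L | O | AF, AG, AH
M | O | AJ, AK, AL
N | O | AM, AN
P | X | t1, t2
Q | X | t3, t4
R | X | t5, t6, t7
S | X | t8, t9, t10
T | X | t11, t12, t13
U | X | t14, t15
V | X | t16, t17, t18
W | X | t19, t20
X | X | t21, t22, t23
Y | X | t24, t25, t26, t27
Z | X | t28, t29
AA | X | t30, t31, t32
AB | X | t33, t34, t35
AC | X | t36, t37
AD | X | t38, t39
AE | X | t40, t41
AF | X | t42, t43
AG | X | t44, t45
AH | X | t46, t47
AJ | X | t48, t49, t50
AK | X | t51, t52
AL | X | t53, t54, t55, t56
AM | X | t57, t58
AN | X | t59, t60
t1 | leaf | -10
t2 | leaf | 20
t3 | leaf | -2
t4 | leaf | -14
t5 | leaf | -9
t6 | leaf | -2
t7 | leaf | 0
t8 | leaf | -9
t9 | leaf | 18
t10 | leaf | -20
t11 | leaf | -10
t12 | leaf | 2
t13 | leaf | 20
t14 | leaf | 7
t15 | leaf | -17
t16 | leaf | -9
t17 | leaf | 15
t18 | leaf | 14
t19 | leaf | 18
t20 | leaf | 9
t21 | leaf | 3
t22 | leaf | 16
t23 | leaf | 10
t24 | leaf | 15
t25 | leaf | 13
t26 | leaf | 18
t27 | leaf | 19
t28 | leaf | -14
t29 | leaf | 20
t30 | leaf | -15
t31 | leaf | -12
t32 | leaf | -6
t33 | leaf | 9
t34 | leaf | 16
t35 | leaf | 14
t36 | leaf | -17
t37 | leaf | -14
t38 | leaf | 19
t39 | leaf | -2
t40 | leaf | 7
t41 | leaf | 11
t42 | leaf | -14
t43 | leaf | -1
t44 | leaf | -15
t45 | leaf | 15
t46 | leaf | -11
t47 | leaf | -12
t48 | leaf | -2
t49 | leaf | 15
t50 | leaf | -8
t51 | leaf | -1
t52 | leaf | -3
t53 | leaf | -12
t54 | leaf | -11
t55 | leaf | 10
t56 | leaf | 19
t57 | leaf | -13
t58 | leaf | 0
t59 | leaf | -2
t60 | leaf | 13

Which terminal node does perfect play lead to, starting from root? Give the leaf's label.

P (X): max(-10, 20) = 20
Q (X): max(-2, -14) = -2
E (O): min(20, -2) = -2
R (X): max(-9, -2, 0) = 0
S (X): max(-9, 18, -20) = 18
T (X): max(-10, 2, 20) = 20
F (O): min(0, 18, 20) = 0
U (X): max(7, -17) = 7
V (X): max(-9, 15, 14) = 15
W (X): max(18, 9) = 18
G (O): min(7, 15, 18) = 7
A (X): max(-2, 0, 7) = 7
X (X): max(3, 16, 10) = 16
Y (X): max(15, 13, 18, 19) = 19
Z (X): max(-14, 20) = 20
H (O): min(16, 19, 20) = 16
AA (X): max(-15, -12, -6) = -6
AB (X): max(9, 16, 14) = 16
AC (X): max(-17, -14) = -14
J (O): min(-6, 16, -14) = -14
B (X): max(16, -14) = 16
AD (X): max(19, -2) = 19
AE (X): max(7, 11) = 11
K (O): min(19, 11) = 11
AF (X): max(-14, -1) = -1
AG (X): max(-15, 15) = 15
AH (X): max(-11, -12) = -11
L (O): min(-1, 15, -11) = -11
C (X): max(11, -11) = 11
AJ (X): max(-2, 15, -8) = 15
AK (X): max(-1, -3) = -1
AL (X): max(-12, -11, 10, 19) = 19
M (O): min(15, -1, 19) = -1
AM (X): max(-13, 0) = 0
AN (X): max(-2, 13) = 13
N (O): min(0, 13) = 0
D (X): max(-1, 0) = 0
root (O): min(7, 16, 11, 0) = 0
At root, O picks D (lowest: 0).
At D, X picks N (highest: 0).
At N, O picks AM (lowest: 0).
At AM, X picks t58 (highest: 0).
Terminal value 0.

t58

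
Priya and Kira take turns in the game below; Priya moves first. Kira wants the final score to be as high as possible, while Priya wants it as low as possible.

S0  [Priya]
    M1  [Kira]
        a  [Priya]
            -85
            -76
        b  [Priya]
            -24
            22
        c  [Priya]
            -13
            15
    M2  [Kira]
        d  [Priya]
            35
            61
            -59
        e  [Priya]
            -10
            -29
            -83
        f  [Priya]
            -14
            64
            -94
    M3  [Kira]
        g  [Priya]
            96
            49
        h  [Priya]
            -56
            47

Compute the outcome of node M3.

g (Priya): min(96, 49) = 49
h (Priya): min(-56, 47) = -56
M3 (Kira): max(49, -56) = 49

49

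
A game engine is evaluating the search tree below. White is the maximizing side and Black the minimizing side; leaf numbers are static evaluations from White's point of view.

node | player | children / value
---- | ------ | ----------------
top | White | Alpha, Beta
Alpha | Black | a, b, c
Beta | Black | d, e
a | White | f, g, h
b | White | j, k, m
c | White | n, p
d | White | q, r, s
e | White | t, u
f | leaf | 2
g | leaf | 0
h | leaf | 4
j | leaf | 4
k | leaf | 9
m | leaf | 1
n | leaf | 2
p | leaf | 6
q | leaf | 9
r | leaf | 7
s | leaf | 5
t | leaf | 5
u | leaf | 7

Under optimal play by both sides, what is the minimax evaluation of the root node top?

7

a (White): max(2, 0, 4) = 4
b (White): max(4, 9, 1) = 9
c (White): max(2, 6) = 6
Alpha (Black): min(4, 9, 6) = 4
d (White): max(9, 7, 5) = 9
e (White): max(5, 7) = 7
Beta (Black): min(9, 7) = 7
top (White): max(4, 7) = 7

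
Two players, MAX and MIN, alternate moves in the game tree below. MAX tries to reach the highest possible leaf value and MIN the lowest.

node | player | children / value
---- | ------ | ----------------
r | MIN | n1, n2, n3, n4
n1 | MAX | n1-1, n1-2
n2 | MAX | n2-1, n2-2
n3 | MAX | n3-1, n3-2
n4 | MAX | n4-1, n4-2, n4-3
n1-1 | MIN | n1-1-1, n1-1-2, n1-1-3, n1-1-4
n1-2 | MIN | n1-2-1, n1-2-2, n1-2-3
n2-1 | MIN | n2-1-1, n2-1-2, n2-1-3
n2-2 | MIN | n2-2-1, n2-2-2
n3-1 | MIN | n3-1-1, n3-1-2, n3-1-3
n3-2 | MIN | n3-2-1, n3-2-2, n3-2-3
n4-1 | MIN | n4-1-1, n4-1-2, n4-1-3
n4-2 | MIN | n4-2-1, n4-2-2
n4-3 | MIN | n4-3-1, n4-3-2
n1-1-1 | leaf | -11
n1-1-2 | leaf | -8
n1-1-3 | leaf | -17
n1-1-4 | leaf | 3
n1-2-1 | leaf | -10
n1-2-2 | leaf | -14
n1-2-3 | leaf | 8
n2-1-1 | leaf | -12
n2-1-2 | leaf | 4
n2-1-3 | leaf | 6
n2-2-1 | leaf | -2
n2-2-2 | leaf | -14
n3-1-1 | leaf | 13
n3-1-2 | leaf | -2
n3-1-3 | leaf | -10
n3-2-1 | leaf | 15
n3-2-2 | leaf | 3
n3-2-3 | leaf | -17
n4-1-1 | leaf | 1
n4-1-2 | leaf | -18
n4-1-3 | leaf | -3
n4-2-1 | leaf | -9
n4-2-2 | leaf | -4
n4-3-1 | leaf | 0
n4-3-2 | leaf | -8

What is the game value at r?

n1-1 (MIN): min(-11, -8, -17, 3) = -17
n1-2 (MIN): min(-10, -14, 8) = -14
n1 (MAX): max(-17, -14) = -14
n2-1 (MIN): min(-12, 4, 6) = -12
n2-2 (MIN): min(-2, -14) = -14
n2 (MAX): max(-12, -14) = -12
n3-1 (MIN): min(13, -2, -10) = -10
n3-2 (MIN): min(15, 3, -17) = -17
n3 (MAX): max(-10, -17) = -10
n4-1 (MIN): min(1, -18, -3) = -18
n4-2 (MIN): min(-9, -4) = -9
n4-3 (MIN): min(0, -8) = -8
n4 (MAX): max(-18, -9, -8) = -8
r (MIN): min(-14, -12, -10, -8) = -14

-14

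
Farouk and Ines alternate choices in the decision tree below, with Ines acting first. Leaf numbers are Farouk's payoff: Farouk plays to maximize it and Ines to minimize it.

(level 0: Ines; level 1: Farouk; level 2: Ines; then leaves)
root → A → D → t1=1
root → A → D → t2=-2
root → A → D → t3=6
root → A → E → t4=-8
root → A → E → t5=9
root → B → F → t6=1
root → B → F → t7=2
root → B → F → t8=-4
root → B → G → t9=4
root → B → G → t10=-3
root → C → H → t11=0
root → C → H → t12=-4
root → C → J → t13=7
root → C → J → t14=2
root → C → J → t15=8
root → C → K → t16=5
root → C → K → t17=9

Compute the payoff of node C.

H (Ines): min(0, -4) = -4
J (Ines): min(7, 2, 8) = 2
K (Ines): min(5, 9) = 5
C (Farouk): max(-4, 2, 5) = 5

5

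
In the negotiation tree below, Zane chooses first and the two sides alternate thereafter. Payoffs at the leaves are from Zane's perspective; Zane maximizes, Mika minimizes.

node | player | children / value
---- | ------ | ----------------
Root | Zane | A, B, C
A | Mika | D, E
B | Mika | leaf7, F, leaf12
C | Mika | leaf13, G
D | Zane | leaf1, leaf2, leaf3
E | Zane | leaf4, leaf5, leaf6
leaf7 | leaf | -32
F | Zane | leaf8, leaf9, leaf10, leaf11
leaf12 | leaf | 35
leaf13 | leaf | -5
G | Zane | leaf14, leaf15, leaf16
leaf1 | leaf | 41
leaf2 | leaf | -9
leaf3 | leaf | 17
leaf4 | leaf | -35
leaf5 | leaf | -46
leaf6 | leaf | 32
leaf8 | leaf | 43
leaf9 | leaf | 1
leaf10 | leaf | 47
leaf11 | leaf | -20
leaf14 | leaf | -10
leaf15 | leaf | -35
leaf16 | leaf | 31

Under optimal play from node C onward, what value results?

G (Zane): max(-10, -35, 31) = 31
C (Mika): min(-5, 31) = -5

-5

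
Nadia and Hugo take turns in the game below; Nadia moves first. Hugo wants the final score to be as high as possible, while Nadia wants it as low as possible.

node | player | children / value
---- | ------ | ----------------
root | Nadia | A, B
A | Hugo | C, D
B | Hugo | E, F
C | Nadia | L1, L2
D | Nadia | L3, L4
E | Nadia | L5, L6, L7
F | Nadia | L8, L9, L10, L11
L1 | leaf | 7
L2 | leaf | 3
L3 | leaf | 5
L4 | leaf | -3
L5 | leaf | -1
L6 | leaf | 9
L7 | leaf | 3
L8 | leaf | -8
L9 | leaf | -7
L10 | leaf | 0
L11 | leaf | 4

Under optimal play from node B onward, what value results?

-1

E (Nadia): min(-1, 9, 3) = -1
F (Nadia): min(-8, -7, 0, 4) = -8
B (Hugo): max(-1, -8) = -1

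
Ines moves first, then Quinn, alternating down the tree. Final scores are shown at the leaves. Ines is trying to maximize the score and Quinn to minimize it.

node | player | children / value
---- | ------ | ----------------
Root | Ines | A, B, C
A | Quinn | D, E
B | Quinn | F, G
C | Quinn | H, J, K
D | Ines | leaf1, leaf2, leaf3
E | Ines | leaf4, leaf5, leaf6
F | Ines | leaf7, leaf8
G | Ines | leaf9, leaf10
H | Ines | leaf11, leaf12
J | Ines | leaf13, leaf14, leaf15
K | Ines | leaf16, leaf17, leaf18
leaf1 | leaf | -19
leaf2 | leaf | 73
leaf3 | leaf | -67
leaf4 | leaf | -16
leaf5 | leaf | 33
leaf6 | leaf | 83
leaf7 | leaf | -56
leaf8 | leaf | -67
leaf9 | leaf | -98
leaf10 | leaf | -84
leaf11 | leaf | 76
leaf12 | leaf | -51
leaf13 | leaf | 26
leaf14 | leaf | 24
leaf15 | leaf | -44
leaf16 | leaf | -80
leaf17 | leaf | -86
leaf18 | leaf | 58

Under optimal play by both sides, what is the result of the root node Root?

D (Ines): max(-19, 73, -67) = 73
E (Ines): max(-16, 33, 83) = 83
A (Quinn): min(73, 83) = 73
F (Ines): max(-56, -67) = -56
G (Ines): max(-98, -84) = -84
B (Quinn): min(-56, -84) = -84
H (Ines): max(76, -51) = 76
J (Ines): max(26, 24, -44) = 26
K (Ines): max(-80, -86, 58) = 58
C (Quinn): min(76, 26, 58) = 26
Root (Ines): max(73, -84, 26) = 73

73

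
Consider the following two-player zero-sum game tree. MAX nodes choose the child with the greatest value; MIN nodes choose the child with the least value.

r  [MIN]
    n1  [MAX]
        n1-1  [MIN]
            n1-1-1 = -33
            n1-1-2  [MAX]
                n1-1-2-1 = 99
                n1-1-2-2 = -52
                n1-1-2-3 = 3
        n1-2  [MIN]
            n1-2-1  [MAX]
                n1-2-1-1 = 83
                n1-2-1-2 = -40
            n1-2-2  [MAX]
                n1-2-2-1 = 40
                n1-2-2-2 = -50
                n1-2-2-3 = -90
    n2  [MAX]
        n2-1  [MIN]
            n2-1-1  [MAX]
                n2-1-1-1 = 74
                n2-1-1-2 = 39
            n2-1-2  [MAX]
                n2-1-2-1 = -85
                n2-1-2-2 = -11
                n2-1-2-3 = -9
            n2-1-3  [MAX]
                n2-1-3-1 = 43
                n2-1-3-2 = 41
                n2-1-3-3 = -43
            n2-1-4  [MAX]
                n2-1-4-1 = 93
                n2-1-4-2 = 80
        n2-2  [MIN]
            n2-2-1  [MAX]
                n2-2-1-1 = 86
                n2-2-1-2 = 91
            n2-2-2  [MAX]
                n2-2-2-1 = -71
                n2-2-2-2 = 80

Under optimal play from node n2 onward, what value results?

80

n2-1-1 (MAX): max(74, 39) = 74
n2-1-2 (MAX): max(-85, -11, -9) = -9
n2-1-3 (MAX): max(43, 41, -43) = 43
n2-1-4 (MAX): max(93, 80) = 93
n2-1 (MIN): min(74, -9, 43, 93) = -9
n2-2-1 (MAX): max(86, 91) = 91
n2-2-2 (MAX): max(-71, 80) = 80
n2-2 (MIN): min(91, 80) = 80
n2 (MAX): max(-9, 80) = 80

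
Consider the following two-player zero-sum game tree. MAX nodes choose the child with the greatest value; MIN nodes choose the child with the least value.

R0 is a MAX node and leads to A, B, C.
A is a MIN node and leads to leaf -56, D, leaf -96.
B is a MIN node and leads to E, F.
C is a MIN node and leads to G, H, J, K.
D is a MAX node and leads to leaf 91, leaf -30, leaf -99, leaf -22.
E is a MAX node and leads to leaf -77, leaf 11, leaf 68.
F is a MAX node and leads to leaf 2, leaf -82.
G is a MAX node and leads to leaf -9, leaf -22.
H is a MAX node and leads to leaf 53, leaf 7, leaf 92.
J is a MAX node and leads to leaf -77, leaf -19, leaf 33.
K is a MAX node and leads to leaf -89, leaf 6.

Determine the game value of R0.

D (MAX): max(91, -30, -99, -22) = 91
A (MIN): min(-56, 91, -96) = -96
E (MAX): max(-77, 11, 68) = 68
F (MAX): max(2, -82) = 2
B (MIN): min(68, 2) = 2
G (MAX): max(-9, -22) = -9
H (MAX): max(53, 7, 92) = 92
J (MAX): max(-77, -19, 33) = 33
K (MAX): max(-89, 6) = 6
C (MIN): min(-9, 92, 33, 6) = -9
R0 (MAX): max(-96, 2, -9) = 2

2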